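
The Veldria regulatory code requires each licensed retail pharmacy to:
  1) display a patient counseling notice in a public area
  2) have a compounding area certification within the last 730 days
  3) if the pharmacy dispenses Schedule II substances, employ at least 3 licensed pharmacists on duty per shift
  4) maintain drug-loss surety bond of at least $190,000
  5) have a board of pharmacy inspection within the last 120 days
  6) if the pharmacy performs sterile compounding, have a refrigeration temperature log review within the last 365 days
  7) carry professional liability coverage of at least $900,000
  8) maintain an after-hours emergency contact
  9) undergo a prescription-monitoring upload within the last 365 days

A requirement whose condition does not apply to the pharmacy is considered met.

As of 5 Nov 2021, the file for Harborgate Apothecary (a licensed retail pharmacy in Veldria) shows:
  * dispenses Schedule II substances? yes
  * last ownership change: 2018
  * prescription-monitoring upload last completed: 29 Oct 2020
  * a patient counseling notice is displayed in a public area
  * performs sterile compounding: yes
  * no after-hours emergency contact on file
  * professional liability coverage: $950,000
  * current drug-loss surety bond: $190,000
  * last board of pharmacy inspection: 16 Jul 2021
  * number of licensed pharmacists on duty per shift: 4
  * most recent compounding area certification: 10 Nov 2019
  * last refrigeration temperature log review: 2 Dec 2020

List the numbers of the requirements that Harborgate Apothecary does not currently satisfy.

8, 9

1. patient counseling notice present → met
2. compounding area certification 726 days ago vs limit 730 → met
3. condition 'dispenses Schedule II substances' holds; licensed pharmacists on duty per shift 4 ≥ 3 → met
4. drug-loss surety bond $190,000 ≥ $190,000 → met
5. board of pharmacy inspection 112 days ago vs limit 120 → met
6. condition 'performs sterile compounding' holds; refrigeration temperature log review 338 days ago vs limit 365 → met
7. professional liability coverage $950,000 ≥ $900,000 → met
8. after-hours emergency contact absent → not met
9. prescription-monitoring upload 372 days ago vs limit 365 → not met
Not met: 8, 9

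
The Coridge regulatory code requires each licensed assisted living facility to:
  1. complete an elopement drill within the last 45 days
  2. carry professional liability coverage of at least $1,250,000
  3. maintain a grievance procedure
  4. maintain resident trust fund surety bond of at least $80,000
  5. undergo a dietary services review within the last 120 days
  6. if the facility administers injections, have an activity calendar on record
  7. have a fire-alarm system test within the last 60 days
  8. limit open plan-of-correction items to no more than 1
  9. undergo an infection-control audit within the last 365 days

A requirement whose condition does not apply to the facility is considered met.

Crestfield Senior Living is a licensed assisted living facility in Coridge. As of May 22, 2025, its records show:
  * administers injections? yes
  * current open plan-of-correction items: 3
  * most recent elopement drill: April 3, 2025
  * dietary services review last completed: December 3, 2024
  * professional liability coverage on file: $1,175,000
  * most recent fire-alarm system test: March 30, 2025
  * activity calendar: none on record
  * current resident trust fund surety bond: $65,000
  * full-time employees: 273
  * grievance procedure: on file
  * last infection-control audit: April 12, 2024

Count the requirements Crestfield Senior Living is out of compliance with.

1. elopement drill 49 days ago vs limit 45 → not met
2. professional liability coverage $1,175,000 < $1,250,000 → not met
3. grievance procedure present → met
4. resident trust fund surety bond $65,000 < $80,000 → not met
5. dietary services review 170 days ago vs limit 120 → not met
6. condition 'administers injections' holds; activity calendar absent → not met
7. fire-alarm system test 53 days ago vs limit 60 → met
8. open plan-of-correction items 3 > 1 → not met
9. infection-control audit 405 days ago vs limit 365 → not met
Not met: 7 of 9

7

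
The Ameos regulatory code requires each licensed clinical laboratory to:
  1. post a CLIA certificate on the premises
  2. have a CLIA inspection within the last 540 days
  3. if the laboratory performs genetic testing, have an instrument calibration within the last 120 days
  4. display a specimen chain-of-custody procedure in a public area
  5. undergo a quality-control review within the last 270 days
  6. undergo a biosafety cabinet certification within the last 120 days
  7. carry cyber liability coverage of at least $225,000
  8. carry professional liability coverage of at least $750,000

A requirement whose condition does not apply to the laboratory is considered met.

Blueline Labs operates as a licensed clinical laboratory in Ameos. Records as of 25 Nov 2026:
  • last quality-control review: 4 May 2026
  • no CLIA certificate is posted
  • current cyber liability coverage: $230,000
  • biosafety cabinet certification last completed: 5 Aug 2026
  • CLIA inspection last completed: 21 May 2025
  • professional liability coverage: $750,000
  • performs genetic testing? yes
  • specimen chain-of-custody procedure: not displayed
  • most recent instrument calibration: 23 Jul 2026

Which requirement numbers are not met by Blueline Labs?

1. CLIA certificate absent → not met
2. CLIA inspection 553 days ago vs limit 540 → not met
3. condition 'performs genetic testing' holds; instrument calibration 125 days ago vs limit 120 → not met
4. specimen chain-of-custody procedure absent → not met
5. quality-control review 205 days ago vs limit 270 → met
6. biosafety cabinet certification 112 days ago vs limit 120 → met
7. cyber liability coverage $230,000 ≥ $225,000 → met
8. professional liability coverage $750,000 ≥ $750,000 → met
Not met: 1, 2, 3, 4

1, 2, 3, 4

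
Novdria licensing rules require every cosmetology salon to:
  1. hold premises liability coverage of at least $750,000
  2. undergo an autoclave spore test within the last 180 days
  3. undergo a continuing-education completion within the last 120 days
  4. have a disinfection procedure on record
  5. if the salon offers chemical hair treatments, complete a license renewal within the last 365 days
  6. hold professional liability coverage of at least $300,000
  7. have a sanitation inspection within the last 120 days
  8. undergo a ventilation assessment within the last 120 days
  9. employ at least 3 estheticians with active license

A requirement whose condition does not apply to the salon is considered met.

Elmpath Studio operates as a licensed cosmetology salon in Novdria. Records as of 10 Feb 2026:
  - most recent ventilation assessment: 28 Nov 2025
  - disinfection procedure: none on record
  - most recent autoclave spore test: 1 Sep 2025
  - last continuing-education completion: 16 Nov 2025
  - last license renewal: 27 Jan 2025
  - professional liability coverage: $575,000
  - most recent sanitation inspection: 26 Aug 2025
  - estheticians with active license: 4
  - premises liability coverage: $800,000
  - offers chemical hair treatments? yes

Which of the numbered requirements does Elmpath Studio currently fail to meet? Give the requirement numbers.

1. premises liability coverage $800,000 ≥ $750,000 → met
2. autoclave spore test 162 days ago vs limit 180 → met
3. continuing-education completion 86 days ago vs limit 120 → met
4. disinfection procedure absent → not met
5. condition 'offers chemical hair treatments' holds; license renewal 379 days ago vs limit 365 → not met
6. professional liability coverage $575,000 ≥ $300,000 → met
7. sanitation inspection 168 days ago vs limit 120 → not met
8. ventilation assessment 74 days ago vs limit 120 → met
9. estheticians with active license 4 ≥ 3 → met
Not met: 4, 5, 7

4, 5, 7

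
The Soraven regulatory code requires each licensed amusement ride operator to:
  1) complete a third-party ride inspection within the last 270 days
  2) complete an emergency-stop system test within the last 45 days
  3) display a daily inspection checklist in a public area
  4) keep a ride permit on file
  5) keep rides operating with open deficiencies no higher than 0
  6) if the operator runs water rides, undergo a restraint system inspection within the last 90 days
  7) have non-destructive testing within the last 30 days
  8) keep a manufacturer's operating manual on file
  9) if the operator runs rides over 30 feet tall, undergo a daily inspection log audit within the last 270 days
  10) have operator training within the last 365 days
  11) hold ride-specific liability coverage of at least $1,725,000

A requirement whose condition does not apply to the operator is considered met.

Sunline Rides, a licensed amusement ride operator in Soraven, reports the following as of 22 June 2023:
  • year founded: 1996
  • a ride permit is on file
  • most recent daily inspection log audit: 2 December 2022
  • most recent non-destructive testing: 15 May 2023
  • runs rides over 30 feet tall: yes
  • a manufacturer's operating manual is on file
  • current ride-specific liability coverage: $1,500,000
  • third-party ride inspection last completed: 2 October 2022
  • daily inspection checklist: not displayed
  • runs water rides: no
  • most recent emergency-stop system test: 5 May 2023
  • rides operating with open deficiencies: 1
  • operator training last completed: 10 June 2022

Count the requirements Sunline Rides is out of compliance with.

1. third-party ride inspection 263 days ago vs limit 270 → met
2. emergency-stop system test 48 days ago vs limit 45 → not met
3. daily inspection checklist absent → not met
4. ride permit present → met
5. rides operating with open deficiencies 1 > 0 → not met
6. condition 'runs water rides' does not hold → requirement n/a → met
7. non-destructive testing 38 days ago vs limit 30 → not met
8. manufacturer's operating manual present → met
9. condition 'runs rides over 30 feet tall' holds; daily inspection log audit 202 days ago vs limit 270 → met
10. operator training 377 days ago vs limit 365 → not met
11. ride-specific liability coverage $1,500,000 < $1,725,000 → not met
Not met: 6 of 11

6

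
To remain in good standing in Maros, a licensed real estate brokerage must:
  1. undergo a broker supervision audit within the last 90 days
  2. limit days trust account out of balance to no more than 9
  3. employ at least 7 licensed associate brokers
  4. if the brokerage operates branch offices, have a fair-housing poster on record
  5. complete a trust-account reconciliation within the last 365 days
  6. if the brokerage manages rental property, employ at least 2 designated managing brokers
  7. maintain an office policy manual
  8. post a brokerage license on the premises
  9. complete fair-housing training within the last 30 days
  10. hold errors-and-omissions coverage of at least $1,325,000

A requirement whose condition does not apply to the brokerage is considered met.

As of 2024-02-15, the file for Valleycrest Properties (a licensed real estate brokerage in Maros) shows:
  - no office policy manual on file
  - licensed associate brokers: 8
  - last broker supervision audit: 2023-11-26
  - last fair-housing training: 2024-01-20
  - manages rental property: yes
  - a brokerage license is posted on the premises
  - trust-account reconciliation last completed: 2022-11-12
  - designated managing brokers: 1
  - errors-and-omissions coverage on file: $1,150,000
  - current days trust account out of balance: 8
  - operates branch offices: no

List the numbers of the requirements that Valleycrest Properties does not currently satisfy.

1. broker supervision audit 81 days ago vs limit 90 → met
2. days trust account out of balance 8 ≤ 9 → met
3. licensed associate brokers 8 ≥ 7 → met
4. condition 'operates branch offices' does not hold → requirement n/a → met
5. trust-account reconciliation 460 days ago vs limit 365 → not met
6. condition 'manages rental property' holds; designated managing brokers 1 < 2 → not met
7. office policy manual absent → not met
8. brokerage license present → met
9. fair-housing training 26 days ago vs limit 30 → met
10. errors-and-omissions coverage $1,150,000 < $1,325,000 → not met
Not met: 5, 6, 7, 10

5, 6, 7, 10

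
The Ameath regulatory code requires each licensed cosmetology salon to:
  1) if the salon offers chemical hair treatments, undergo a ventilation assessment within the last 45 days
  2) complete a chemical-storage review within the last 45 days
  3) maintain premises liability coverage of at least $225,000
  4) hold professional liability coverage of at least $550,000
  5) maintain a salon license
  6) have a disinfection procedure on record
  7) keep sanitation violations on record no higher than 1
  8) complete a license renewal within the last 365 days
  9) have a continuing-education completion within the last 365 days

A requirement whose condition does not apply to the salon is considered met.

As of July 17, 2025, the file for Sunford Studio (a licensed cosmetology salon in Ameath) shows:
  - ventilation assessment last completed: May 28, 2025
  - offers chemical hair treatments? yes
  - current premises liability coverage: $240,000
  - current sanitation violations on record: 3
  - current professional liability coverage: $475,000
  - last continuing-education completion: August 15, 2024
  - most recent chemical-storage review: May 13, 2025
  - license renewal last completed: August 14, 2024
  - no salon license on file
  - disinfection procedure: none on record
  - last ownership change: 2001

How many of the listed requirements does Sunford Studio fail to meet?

6

1. condition 'offers chemical hair treatments' holds; ventilation assessment 50 days ago vs limit 45 → not met
2. chemical-storage review 65 days ago vs limit 45 → not met
3. premises liability coverage $240,000 ≥ $225,000 → met
4. professional liability coverage $475,000 < $550,000 → not met
5. salon license absent → not met
6. disinfection procedure absent → not met
7. sanitation violations on record 3 > 1 → not met
8. license renewal 337 days ago vs limit 365 → met
9. continuing-education completion 336 days ago vs limit 365 → met
Not met: 6 of 9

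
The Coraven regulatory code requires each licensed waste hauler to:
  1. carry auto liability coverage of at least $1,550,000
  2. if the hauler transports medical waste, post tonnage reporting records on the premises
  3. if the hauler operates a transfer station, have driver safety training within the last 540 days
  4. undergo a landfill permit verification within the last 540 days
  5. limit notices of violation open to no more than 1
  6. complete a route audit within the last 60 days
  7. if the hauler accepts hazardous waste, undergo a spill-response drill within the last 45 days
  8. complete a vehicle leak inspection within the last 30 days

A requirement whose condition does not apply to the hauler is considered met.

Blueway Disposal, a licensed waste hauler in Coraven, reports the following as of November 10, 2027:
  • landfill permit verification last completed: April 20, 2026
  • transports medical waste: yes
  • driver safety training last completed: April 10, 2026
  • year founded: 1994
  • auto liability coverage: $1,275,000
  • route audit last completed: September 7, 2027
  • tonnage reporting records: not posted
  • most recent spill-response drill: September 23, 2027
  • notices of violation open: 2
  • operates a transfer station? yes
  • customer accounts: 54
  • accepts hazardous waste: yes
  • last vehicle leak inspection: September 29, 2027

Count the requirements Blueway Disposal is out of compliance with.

1. auto liability coverage $1,275,000 < $1,550,000 → not met
2. condition 'transports medical waste' holds; tonnage reporting records absent → not met
3. condition 'operates a transfer station' holds; driver safety training 579 days ago vs limit 540 → not met
4. landfill permit verification 569 days ago vs limit 540 → not met
5. notices of violation open 2 > 1 → not met
6. route audit 64 days ago vs limit 60 → not met
7. condition 'accepts hazardous waste' holds; spill-response drill 48 days ago vs limit 45 → not met
8. vehicle leak inspection 42 days ago vs limit 30 → not met
Not met: 8 of 8

8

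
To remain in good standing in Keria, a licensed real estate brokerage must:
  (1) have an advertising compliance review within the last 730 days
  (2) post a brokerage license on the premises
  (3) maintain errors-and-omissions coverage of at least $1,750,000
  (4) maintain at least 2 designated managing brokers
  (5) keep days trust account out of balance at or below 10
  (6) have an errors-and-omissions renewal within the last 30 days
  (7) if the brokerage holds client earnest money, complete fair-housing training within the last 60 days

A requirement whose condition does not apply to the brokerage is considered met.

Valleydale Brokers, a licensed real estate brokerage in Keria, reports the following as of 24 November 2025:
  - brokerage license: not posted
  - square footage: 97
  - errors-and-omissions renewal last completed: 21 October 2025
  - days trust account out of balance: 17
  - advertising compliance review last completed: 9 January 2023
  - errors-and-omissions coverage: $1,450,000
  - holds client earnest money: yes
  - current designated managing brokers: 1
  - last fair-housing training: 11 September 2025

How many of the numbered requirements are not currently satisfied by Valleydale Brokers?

1. advertising compliance review 1050 days ago vs limit 730 → not met
2. brokerage license absent → not met
3. errors-and-omissions coverage $1,450,000 < $1,750,000 → not met
4. designated managing brokers 1 < 2 → not met
5. days trust account out of balance 17 > 10 → not met
6. errors-and-omissions renewal 34 days ago vs limit 30 → not met
7. condition 'holds client earnest money' holds; fair-housing training 74 days ago vs limit 60 → not met
Not met: 7 of 7

7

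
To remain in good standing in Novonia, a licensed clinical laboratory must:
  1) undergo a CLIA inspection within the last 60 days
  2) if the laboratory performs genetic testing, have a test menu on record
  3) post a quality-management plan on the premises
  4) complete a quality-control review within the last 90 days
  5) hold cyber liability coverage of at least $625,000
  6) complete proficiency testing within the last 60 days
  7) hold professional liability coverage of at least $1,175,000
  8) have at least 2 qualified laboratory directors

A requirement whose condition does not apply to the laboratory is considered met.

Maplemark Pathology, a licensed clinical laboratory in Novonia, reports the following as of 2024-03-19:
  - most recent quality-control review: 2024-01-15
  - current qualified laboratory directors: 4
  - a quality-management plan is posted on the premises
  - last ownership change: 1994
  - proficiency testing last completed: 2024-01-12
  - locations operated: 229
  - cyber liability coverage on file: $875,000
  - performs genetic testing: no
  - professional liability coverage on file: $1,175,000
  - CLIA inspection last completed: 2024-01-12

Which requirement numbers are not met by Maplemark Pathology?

1. CLIA inspection 67 days ago vs limit 60 → not met
2. condition 'performs genetic testing' does not hold → requirement n/a → met
3. quality-management plan present → met
4. quality-control review 64 days ago vs limit 90 → met
5. cyber liability coverage $875,000 ≥ $625,000 → met
6. proficiency testing 67 days ago vs limit 60 → not met
7. professional liability coverage $1,175,000 ≥ $1,175,000 → met
8. qualified laboratory directors 4 ≥ 2 → met
Not met: 1, 6

1, 6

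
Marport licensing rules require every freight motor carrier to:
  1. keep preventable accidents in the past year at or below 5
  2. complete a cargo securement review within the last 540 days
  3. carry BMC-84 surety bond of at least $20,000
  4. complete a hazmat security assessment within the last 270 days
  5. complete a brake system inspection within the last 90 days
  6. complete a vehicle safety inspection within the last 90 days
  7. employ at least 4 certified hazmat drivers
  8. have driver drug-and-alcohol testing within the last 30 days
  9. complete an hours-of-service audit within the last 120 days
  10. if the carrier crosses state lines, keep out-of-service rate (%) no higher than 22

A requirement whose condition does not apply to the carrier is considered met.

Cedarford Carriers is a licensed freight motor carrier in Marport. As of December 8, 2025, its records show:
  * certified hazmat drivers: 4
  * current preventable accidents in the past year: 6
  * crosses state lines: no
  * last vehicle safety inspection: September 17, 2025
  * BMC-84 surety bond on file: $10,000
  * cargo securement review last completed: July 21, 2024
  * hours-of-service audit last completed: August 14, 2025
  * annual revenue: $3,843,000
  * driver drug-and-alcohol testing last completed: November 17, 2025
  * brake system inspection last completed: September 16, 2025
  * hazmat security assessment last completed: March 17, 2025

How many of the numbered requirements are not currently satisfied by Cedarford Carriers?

2

1. preventable accidents in the past year 6 > 5 → not met
2. cargo securement review 505 days ago vs limit 540 → met
3. BMC-84 surety bond $10,000 < $20,000 → not met
4. hazmat security assessment 266 days ago vs limit 270 → met
5. brake system inspection 83 days ago vs limit 90 → met
6. vehicle safety inspection 82 days ago vs limit 90 → met
7. certified hazmat drivers 4 ≥ 4 → met
8. driver drug-and-alcohol testing 21 days ago vs limit 30 → met
9. hours-of-service audit 116 days ago vs limit 120 → met
10. condition 'crosses state lines' does not hold → requirement n/a → met
Not met: 2 of 10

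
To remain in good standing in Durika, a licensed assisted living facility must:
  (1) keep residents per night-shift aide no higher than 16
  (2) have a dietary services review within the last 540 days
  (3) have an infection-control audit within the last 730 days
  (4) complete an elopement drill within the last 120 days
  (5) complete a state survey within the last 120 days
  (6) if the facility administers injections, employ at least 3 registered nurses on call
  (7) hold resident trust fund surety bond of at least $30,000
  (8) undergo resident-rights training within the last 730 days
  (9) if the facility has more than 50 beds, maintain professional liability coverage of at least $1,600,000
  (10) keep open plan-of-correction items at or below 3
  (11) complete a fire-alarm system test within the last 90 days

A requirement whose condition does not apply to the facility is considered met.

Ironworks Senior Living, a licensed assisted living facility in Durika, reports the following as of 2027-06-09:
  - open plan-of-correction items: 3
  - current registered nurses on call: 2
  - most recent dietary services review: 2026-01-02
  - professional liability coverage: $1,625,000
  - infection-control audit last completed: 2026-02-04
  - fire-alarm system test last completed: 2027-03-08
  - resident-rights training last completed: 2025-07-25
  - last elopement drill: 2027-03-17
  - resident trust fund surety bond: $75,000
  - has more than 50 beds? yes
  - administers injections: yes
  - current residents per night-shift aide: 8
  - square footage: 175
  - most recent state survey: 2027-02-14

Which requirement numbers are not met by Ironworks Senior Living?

1. residents per night-shift aide 8 ≤ 16 → met
2. dietary services review 523 days ago vs limit 540 → met
3. infection-control audit 490 days ago vs limit 730 → met
4. elopement drill 84 days ago vs limit 120 → met
5. state survey 115 days ago vs limit 120 → met
6. condition 'administers injections' holds; registered nurses on call 2 < 3 → not met
7. resident trust fund surety bond $75,000 ≥ $30,000 → met
8. resident-rights training 684 days ago vs limit 730 → met
9. condition 'has more than 50 beds' holds; professional liability coverage $1,625,000 ≥ $1,600,000 → met
10. open plan-of-correction items 3 ≤ 3 → met
11. fire-alarm system test 93 days ago vs limit 90 → not met
Not met: 6, 11

6, 11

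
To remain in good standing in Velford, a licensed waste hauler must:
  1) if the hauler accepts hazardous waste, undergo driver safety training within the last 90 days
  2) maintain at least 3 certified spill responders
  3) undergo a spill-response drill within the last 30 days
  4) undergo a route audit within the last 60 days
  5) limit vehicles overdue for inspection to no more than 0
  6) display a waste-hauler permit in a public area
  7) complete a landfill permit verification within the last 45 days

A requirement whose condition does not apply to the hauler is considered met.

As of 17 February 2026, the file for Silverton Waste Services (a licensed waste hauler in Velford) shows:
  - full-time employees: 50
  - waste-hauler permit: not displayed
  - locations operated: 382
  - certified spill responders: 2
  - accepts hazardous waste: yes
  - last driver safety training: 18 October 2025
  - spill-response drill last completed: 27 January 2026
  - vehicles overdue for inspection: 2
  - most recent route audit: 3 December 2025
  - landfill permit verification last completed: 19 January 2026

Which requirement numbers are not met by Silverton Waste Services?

1. condition 'accepts hazardous waste' holds; driver safety training 122 days ago vs limit 90 → not met
2. certified spill responders 2 < 3 → not met
3. spill-response drill 21 days ago vs limit 30 → met
4. route audit 76 days ago vs limit 60 → not met
5. vehicles overdue for inspection 2 > 0 → not met
6. waste-hauler permit absent → not met
7. landfill permit verification 29 days ago vs limit 45 → met
Not met: 1, 2, 4, 5, 6

1, 2, 4, 5, 6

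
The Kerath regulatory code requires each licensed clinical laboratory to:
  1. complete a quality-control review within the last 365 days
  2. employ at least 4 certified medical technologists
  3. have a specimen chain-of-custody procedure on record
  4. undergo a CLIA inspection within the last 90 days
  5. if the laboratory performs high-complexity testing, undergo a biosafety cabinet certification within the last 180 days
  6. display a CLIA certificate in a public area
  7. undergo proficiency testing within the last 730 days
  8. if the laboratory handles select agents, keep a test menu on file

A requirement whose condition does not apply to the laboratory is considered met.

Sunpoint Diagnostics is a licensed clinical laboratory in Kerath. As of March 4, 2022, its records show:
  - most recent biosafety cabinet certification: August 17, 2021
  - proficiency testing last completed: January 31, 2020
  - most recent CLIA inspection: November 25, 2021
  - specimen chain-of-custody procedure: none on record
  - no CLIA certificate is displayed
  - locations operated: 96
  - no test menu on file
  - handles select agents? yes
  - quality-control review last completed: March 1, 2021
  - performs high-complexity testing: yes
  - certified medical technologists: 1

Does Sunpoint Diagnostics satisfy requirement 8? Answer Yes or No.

8. condition 'handles select agents' holds; test menu absent → not met

No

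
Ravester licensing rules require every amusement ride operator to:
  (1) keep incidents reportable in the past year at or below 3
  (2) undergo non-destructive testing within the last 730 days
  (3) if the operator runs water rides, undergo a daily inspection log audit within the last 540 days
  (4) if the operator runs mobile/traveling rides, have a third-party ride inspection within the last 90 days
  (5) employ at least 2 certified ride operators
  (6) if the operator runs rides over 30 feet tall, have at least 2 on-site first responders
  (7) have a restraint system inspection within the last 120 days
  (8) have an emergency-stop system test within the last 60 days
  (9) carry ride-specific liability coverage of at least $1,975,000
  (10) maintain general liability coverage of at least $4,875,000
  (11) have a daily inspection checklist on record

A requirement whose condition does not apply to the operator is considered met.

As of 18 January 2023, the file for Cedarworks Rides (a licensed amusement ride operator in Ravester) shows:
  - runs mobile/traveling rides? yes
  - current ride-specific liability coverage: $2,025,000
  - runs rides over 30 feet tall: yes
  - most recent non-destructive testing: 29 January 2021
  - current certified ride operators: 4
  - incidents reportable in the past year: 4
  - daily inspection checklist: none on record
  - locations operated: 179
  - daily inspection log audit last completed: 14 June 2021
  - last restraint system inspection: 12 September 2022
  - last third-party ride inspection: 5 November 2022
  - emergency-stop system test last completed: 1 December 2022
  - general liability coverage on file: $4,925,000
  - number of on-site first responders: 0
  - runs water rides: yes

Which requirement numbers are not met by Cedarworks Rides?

1. incidents reportable in the past year 4 > 3 → not met
2. non-destructive testing 719 days ago vs limit 730 → met
3. condition 'runs water rides' holds; daily inspection log audit 583 days ago vs limit 540 → not met
4. condition 'runs mobile/traveling rides' holds; third-party ride inspection 74 days ago vs limit 90 → met
5. certified ride operators 4 ≥ 2 → met
6. condition 'runs rides over 30 feet tall' holds; on-site first responders 0 < 2 → not met
7. restraint system inspection 128 days ago vs limit 120 → not met
8. emergency-stop system test 48 days ago vs limit 60 → met
9. ride-specific liability coverage $2,025,000 ≥ $1,975,000 → met
10. general liability coverage $4,925,000 ≥ $4,875,000 → met
11. daily inspection checklist absent → not met
Not met: 1, 3, 6, 7, 11

1, 3, 6, 7, 11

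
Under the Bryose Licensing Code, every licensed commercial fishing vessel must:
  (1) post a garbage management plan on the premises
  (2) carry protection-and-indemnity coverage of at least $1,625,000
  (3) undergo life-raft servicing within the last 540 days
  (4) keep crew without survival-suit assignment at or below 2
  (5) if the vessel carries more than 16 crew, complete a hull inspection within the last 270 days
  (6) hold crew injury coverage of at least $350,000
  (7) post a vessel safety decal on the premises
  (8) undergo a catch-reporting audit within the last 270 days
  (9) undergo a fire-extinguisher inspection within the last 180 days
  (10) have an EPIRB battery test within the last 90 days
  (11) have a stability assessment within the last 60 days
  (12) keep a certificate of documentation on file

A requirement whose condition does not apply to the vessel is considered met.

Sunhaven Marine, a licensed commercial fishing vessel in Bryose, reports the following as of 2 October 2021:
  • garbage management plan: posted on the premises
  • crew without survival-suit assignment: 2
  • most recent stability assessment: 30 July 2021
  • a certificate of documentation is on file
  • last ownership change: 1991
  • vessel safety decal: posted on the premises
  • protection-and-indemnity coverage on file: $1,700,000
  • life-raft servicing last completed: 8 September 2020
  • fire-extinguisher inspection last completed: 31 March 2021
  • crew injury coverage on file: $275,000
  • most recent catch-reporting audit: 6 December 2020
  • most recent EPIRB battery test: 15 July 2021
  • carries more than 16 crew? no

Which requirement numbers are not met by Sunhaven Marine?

6, 8, 9, 11

1. garbage management plan present → met
2. protection-and-indemnity coverage $1,700,000 ≥ $1,625,000 → met
3. life-raft servicing 389 days ago vs limit 540 → met
4. crew without survival-suit assignment 2 ≤ 2 → met
5. condition 'carries more than 16 crew' does not hold → requirement n/a → met
6. crew injury coverage $275,000 < $350,000 → not met
7. vessel safety decal present → met
8. catch-reporting audit 300 days ago vs limit 270 → not met
9. fire-extinguisher inspection 185 days ago vs limit 180 → not met
10. EPIRB battery test 79 days ago vs limit 90 → met
11. stability assessment 64 days ago vs limit 60 → not met
12. certificate of documentation present → met
Not met: 6, 8, 9, 11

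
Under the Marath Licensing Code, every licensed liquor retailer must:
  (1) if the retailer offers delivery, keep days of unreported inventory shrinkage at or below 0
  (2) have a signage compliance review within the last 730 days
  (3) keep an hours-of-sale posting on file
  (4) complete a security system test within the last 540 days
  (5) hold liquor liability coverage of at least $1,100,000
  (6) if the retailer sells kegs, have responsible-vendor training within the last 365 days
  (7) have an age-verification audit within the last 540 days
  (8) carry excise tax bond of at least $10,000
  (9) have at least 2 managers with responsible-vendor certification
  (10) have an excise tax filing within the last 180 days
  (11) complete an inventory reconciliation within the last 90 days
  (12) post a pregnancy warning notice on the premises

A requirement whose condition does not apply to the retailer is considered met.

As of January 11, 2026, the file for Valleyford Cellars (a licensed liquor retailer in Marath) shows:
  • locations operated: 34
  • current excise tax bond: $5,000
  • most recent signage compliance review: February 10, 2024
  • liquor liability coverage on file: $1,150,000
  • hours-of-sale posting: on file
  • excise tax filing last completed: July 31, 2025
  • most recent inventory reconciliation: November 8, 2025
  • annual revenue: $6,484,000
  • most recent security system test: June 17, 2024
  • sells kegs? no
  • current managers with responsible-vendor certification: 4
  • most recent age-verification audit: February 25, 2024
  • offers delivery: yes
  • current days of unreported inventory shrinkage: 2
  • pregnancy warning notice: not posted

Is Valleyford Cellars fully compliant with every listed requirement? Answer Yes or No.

No

1. condition 'offers delivery' holds; days of unreported inventory shrinkage 2 > 0 → not met
2. signage compliance review 701 days ago vs limit 730 → met
3. hours-of-sale posting present → met
4. security system test 573 days ago vs limit 540 → not met
5. liquor liability coverage $1,150,000 ≥ $1,100,000 → met
6. condition 'sells kegs' does not hold → requirement n/a → met
7. age-verification audit 686 days ago vs limit 540 → not met
8. excise tax bond $5,000 < $10,000 → not met
9. managers with responsible-vendor certification 4 ≥ 2 → met
10. excise tax filing 164 days ago vs limit 180 → met
11. inventory reconciliation 64 days ago vs limit 90 → met
12. pregnancy warning notice absent → not met
Not met: 1, 4, 7, 8, 12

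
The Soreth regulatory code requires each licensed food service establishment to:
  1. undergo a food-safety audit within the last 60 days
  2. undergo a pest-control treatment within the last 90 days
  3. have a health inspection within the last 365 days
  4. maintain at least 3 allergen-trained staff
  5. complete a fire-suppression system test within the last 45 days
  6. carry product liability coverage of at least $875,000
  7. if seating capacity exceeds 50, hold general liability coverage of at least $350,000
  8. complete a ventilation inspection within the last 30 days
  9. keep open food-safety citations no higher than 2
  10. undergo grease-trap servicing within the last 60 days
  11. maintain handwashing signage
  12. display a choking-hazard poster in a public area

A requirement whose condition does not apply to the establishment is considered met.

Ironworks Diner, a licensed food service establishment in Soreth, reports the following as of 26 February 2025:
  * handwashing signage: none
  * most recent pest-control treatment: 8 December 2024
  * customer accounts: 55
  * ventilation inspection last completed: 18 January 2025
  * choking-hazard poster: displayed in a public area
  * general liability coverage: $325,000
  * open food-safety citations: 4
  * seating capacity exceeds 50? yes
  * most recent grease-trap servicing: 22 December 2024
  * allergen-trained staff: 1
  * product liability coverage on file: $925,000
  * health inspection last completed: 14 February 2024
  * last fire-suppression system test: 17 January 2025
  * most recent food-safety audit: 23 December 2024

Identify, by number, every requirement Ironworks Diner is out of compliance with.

1, 3, 4, 7, 8, 9, 10, 11

1. food-safety audit 65 days ago vs limit 60 → not met
2. pest-control treatment 80 days ago vs limit 90 → met
3. health inspection 378 days ago vs limit 365 → not met
4. allergen-trained staff 1 < 3 → not met
5. fire-suppression system test 40 days ago vs limit 45 → met
6. product liability coverage $925,000 ≥ $875,000 → met
7. condition 'seating capacity exceeds 50' holds; general liability coverage $325,000 < $350,000 → not met
8. ventilation inspection 39 days ago vs limit 30 → not met
9. open food-safety citations 4 > 2 → not met
10. grease-trap servicing 66 days ago vs limit 60 → not met
11. handwashing signage absent → not met
12. choking-hazard poster present → met
Not met: 1, 3, 4, 7, 8, 9, 10, 11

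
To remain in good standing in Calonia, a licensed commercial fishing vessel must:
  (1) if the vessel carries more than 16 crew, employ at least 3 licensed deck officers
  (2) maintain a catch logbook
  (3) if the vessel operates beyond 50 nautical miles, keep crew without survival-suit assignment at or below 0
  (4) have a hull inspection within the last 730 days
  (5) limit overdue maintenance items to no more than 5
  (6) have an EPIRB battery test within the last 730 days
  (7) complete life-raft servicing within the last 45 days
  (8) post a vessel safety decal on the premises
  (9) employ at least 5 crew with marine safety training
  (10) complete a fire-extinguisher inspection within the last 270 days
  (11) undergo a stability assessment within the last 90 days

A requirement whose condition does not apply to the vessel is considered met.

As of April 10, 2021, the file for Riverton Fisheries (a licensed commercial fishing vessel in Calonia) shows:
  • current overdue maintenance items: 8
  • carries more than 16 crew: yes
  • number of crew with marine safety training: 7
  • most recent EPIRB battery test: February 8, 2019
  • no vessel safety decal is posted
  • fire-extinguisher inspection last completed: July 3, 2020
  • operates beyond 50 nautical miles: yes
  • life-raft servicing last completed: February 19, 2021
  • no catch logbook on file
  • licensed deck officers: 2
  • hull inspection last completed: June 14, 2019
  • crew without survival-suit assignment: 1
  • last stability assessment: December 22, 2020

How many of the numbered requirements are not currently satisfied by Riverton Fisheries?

1. condition 'carries more than 16 crew' holds; licensed deck officers 2 < 3 → not met
2. catch logbook absent → not met
3. condition 'operates beyond 50 nautical miles' holds; crew without survival-suit assignment 1 > 0 → not met
4. hull inspection 666 days ago vs limit 730 → met
5. overdue maintenance items 8 > 5 → not met
6. EPIRB battery test 792 days ago vs limit 730 → not met
7. life-raft servicing 50 days ago vs limit 45 → not met
8. vessel safety decal absent → not met
9. crew with marine safety training 7 ≥ 5 → met
10. fire-extinguisher inspection 281 days ago vs limit 270 → not met
11. stability assessment 109 days ago vs limit 90 → not met
Not met: 9 of 11

9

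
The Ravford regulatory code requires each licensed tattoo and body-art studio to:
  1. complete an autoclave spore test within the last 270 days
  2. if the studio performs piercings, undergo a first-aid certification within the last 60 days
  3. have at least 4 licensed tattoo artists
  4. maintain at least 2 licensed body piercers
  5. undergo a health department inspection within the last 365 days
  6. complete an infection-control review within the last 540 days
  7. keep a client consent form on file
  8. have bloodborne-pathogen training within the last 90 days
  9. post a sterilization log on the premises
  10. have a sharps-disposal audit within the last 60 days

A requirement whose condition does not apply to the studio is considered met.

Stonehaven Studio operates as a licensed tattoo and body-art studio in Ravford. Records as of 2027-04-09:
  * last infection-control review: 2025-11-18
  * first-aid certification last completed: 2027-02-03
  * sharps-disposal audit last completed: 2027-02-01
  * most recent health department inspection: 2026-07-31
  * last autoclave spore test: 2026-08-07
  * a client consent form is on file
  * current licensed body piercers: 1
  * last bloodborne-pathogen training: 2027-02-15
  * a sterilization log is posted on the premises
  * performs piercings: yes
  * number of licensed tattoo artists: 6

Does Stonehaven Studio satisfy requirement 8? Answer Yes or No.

Yes

8. bloodborne-pathogen training 53 days ago vs limit 90 → met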